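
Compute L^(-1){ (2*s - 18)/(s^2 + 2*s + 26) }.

-4*exp(-t)*sin(5*t) + 2*exp(-t)*cos(5*t)

Complete the square in the denominator: s^2 + 2*s + 26 = (s + 1)^2 + 5^2.
Split the numerator to match: 2*s - 18 = 2·(s + 1) - 4·5.
Invert each term: 2·(s + 1)/((s + 1)^2 + 25) ↔ 2e^(-t)cos(5t); -4·5/((s + 1)^2 + 25) ↔ -4e^(-t)sin(5t).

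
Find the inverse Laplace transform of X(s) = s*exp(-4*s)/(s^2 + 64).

Heaviside(t - 4)*(cos(8*t - 32))

The factor e^(-4s) signals a time shift by c = 4 (second shifting theorem).
L{cos(8t)} = s/(s^2 + 64), so L^-1{s/(s^2 + 64)} = cos(8*t).
Hence the inverse is u(t - 4) times that function evaluated at t - 4.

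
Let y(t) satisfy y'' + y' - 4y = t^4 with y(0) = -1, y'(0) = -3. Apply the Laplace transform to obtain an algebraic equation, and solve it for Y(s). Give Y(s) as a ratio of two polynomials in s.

Y(s) = (-s^6 - 4*s^5 + 24)/(s^7 + s^6 - 4*s^5)

Laplace-transform each side.
With L{y''} = s^2 Y - s·y(0) - y'(0) and L{y'} = sY - y(0), with y(0) = -1, y'(0) = -3: the LHS transforms to (s^2 + s - 4)Y - (-s - 4).
The right side is L{t^4} = 24/s^5.
So (s^2 + s - 4)Y = 24/s^5 + (-s - 4).
Solve for Y(s) and write it as one ratio of polynomials.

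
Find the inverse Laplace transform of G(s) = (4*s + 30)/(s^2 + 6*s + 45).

3*exp(-3*t)*sin(6*t) + 4*exp(-3*t)*cos(6*t)

Complete the square in the denominator: s^2 + 6*s + 45 = (s + 3)^2 + 6^2.
Split the numerator to match: 4*s + 30 = 4·(s + 3) + 3·6.
Invert each term: 4·(s + 3)/((s + 3)^2 + 36) ↔ 4e^(-3t)cos(6t); 3·6/((s + 3)^2 + 36) ↔ 3e^(-3t)sin(6t).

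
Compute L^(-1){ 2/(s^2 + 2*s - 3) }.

Rewrite the denominator: s^2 + 2*s - 3 = (s + 1)^2 - 4.
The form in (s + 1) signals a first-shifting-theorem factor e^(-t).
Since L{sinh(2t)} = 2/(s^2 - 4), the inverse is e^(-t)*sinh(2*t).

exp(-t)*sinh(2*t)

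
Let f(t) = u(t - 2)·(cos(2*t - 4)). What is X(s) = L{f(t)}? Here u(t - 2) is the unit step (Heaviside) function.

X(s) = s*exp(-2*s)/(s^2 + 4)

By the second shifting theorem, L{u(t - c)·g(t - c)} = e^(-cs)·G(s) with c = 2 and G(s) = L{g(t)}.
L{cos(2t)} = s/(s^2 + 4).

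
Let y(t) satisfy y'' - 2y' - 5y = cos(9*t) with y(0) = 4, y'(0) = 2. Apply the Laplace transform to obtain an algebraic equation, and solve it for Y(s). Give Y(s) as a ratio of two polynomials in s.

Take the Laplace transform of both sides.
Using L{y''} = s^2 Y - s·y(0) - y'(0) and L{y'} = sY - y(0), with y(0) = 4, y'(0) = 2, the left side becomes (s^2 - 2*s - 5)Y - (4*s - 6).
The right side is L{cos(9*t)} = s/(s^2 + 81).
So (s^2 - 2*s - 5)Y = s/(s^2 + 81) + (4*s - 6).
Solve for Y(s) and write it as one ratio of polynomials.

Y(s) = (4*s^3 - 6*s^2 + 325*s - 486)/(s^4 - 2*s^3 + 76*s^2 - 162*s - 405)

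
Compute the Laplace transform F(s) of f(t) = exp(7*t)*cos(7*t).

L{cos(7t)} = s/(s^2 + 49).
By the first shifting theorem, multiplying by e^(7t) replaces s with s - 7.

F(s) = (s - 7)/((s - 7)^2 + 49)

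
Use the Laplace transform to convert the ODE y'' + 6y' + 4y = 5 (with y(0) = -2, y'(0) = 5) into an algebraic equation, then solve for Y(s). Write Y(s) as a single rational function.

Apply the Laplace transform to the equation.
Using L{y''} = s^2 Y - s·y(0) - y'(0) and L{y'} = sY - y(0), with y(0) = -2, y'(0) = 5, the left side becomes (s^2 + 6*s + 4)Y - (-2*s - 7).
The right side is L{5} = 5/s.
So (s^2 + 6*s + 4)Y = 5/s + (-2*s - 7).
Divide through and combine into a single rational function.

Y(s) = (-2*s^2 - 7*s + 5)/(s^3 + 6*s^2 + 4*s)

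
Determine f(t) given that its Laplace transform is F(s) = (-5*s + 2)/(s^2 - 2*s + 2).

f(t) = -3*exp(t)*sin(t) - 5*exp(t)*cos(t)

Complete the square in the denominator: s^2 - 2*s + 2 = (s - 1)^2 + 1^2.
Split the numerator to match: -5*s + 2 = -5·(s - 1) - 3·1.
Invert each term: -5·(s - 1)/((s - 1)^2 + 1) ↔ -5e^(t)cos(t); -3·1/((s - 1)^2 + 1) ↔ -3e^(t)sin(t).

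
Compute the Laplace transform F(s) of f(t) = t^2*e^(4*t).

L{e^(4t)} = 1/(s - 4).
Then apply L{t^2·g(t)} = (-1)^2 d^2/ds^2[G(s)] with G(s) = 1/(s - 4):
differentiating 2 times and applying the sign gives 2/(s - 4)^3.

F(s) = 2/(s - 4)^3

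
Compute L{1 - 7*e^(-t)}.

By linearity of the Laplace transform, transform each term separately.
L{1} = 1/s; (-7)·[L{e^(-t)} = 1/(s + 1)].

-7/(s + 1) + 1/s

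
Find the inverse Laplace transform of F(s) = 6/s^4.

Since L{t^3} = 3!/s^4 = 6/s^4, the inverse is t^3.

t^3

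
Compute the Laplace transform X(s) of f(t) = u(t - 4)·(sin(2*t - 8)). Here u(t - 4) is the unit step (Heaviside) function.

By the second shifting theorem, L{u(t - c)·g(t - c)} = e^(-cs)·G(s) with c = 4 and G(s) = L{g(t)}.
L{sin(2t)} = 2/(s^2 + 4).

X(s) = 2*exp(-4*s)/(s^2 + 4)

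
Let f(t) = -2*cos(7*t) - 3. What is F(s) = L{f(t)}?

F(s) = -2*s/(s^2 + 49) - 3/s

Apply the Laplace transform termwise.
(-2)·[L{cos(7t)} = s/(s^2 + 49)]; L{-3} = -3/s.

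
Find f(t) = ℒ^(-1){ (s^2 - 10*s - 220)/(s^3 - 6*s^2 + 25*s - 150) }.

Factor the denominator: s^3 - 6*s^2 + 25*s - 150 = (s - 6)*(s^2 + 25).
Partial fraction decomposition gives [-4/(s - 6)] + [5*s/(s^2 + 25)] + [20/(s^2 + 25)].
Invert each term: -4/(s - 6) ↔ -4e^(6t); 5·s/(s^2 + 25) ↔ 5cos(5t); 4·5/(s^2 + 25) ↔ 4sin(5t).

f(t) = -4*exp(6*t) + 4*sin(5*t) + 5*cos(5*t)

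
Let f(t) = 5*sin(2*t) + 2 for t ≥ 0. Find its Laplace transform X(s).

Apply the Laplace transform termwise.
(5)·[L{sin(2t)} = 2/(s^2 + 4)]; L{2} = 2/s.

X(s) = 10/(s^2 + 4) + 2/s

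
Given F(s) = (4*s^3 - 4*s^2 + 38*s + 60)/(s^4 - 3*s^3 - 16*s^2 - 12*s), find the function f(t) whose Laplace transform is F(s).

f(t) = 3*exp(6*t) - 5 + 2*exp(-t) + 4*exp(-2*t)

Factor the denominator: s^4 - 3*s^3 - 16*s^2 - 12*s = s*(s - 6)*(s + 1)*(s + 2).
Partial fraction decomposition gives [-5/s] + [4/(s + 2)] + [3/(s - 6)] + [2/(s + 1)].
Invert each term: -5/(s - 0) ↔ -5e^(0t); 4/(s + 2) ↔ 4e^(-2t); 3/(s - 6) ↔ 3e^(6t); 2/(s + 1) ↔ 2e^(-t).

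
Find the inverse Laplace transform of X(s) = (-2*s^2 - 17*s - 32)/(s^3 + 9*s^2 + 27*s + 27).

Factor the denominator: s^3 + 9*s^2 + 27*s + 27 = (s + 3)^3.
Partial fraction decomposition gives [-2/(s + 3)] + [-5/(s + 3)^2] + [(s + 3)^(-3)].
Invert each term: -2/(s + 3) ↔ -2e^(-3t); -5/(s + 3)^2 ↔ -5t·e^(-3t); 1/(s + 3)^3 ↔ (1/2)t^2·e^(-3t).

t^2*exp(-3*t)/2 - 5*t*exp(-3*t) - 2*exp(-3*t)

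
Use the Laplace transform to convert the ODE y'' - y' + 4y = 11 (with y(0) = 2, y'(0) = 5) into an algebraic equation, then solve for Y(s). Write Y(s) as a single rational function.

Take the Laplace transform of both sides.
The derivative rules (L{y''} = s^2 Y - s·y(0) - y'(0) and L{y'} = sY - y(0), with y(0) = 2, y'(0) = 5) turn the left side into (s^2 - s + 4)Y - (2*s + 3).
The right side is L{11} = 11/s.
So (s^2 - s + 4)Y = 11/s + (2*s + 3).
Solve for Y(s) and write it as one ratio of polynomials.

Y(s) = (2*s^2 + 3*s + 11)/(s^3 - s^2 + 4*s)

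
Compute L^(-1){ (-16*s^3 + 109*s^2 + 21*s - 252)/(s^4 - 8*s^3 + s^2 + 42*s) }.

-exp(7*t) - 6*exp(3*t) - 6 - 3*exp(-2*t)

Factor the denominator: s^4 - 8*s^3 + s^2 + 42*s = s*(s - 7)*(s - 3)*(s + 2).
Partial fraction decomposition gives [-1/(s - 7)] + [-6/(s - 3)] + [-3/(s + 2)] + [-6/s].
Invert each term: -1/(s - 7) ↔ -e^(7t); -6/(s - 3) ↔ -6e^(3t); -3/(s + 2) ↔ -3e^(-2t); -6/(s - 0) ↔ -6e^(0t).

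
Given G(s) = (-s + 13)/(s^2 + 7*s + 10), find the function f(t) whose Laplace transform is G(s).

Factor the denominator: s^2 + 7*s + 10 = (s + 2)*(s + 5).
Partial fraction decomposition gives [5/(s + 2)] + [-6/(s + 5)].
Invert each term: 5/(s + 2) ↔ 5e^(-2t); -6/(s + 5) ↔ -6e^(-5t).

f(t) = 5*exp(-2*t) - 6*exp(-5*t)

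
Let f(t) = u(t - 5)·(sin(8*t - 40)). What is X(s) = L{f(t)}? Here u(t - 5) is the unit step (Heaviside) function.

By the second shifting theorem, L{u(t - c)·g(t - c)} = e^(-cs)·G(s) with c = 5 and G(s) = L{g(t)}.
L{sin(8t)} = 8/(s^2 + 64).

X(s) = 8*exp(-5*s)/(s^2 + 64)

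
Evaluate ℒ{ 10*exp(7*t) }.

10/(s - 7)

L{10} = 10/s.
By the first shifting theorem, multiplying by e^(7t) replaces s with s - 7.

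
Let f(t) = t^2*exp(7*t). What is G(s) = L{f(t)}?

L{e^(7t)} = 1/(s - 7).
Then apply L{t^2·g(t)} = (-1)^2 d^2/ds^2[H(s)] with H(s) = 1/(s - 7):
differentiating 2 times and applying the sign gives 2/(s - 7)^3.

G(s) = 2/(s - 7)^3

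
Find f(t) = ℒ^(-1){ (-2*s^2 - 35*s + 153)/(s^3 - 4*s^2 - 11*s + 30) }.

f(t) = -3*exp(5*t) - 5*exp(2*t) + 6*exp(-3*t)

Factor the denominator: s^3 - 4*s^2 - 11*s + 30 = (s - 5)*(s - 2)*(s + 3).
Partial fraction decomposition gives [-5/(s - 2)] + [-3/(s - 5)] + [6/(s + 3)].
Invert each term: -5/(s - 2) ↔ -5e^(2t); -3/(s - 5) ↔ -3e^(5t); 6/(s + 3) ↔ 6e^(-3t).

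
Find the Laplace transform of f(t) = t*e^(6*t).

(s - 6)^(-2)

L{e^(6t)} = 1/(s - 6).
Then apply L{t·g(t)} = -d/ds[H(s)] with H(s) = 1/(s - 6):
differentiating 1 time and applying the sign gives (s - 6)^(-2).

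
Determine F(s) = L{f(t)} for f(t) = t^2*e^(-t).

F(s) = 2/(s + 1)^3

L{e^(-t)} = 1/(s + 1).
Then apply L{t^2·g(t)} = (-1)^2 d^2/ds^2[G(s)] with G(s) = 1/(s + 1):
differentiating 2 times and applying the sign gives 2/(s + 1)^3.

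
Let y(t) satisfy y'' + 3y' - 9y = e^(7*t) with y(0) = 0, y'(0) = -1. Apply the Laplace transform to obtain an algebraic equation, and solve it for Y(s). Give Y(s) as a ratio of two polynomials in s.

Y(s) = (-s + 8)/(s^3 - 4*s^2 - 30*s + 63)

Transform both sides with L{·}.
The derivative rules (L{y''} = s^2 Y - s·y(0) - y'(0) and L{y'} = sY - y(0), with y(0) = 0, y'(0) = -1) turn the left side into (s^2 + 3*s - 9)Y - (-1).
The right side is L{e^(7*t)} = 1/(s - 7).
So (s^2 + 3*s - 9)Y = 1/(s - 7) + (-1).
Divide through and combine into a single rational function.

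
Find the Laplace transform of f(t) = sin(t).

1/(s^2 + 1)

L{sin(t)} = 1/(s^2 + 1).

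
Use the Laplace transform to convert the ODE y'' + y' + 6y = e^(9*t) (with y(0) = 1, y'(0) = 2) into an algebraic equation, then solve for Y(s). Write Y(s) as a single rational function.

Laplace-transform each side.
The derivative rules (L{y''} = s^2 Y - s·y(0) - y'(0) and L{y'} = sY - y(0), with y(0) = 1, y'(0) = 2) turn the left side into (s^2 + s + 6)Y - (s + 3).
The right side is L{e^(9*t)} = 1/(s - 9).
So (s^2 + s + 6)Y = 1/(s - 9) + (s + 3).
Solve for Y(s) and write it as one ratio of polynomials.

Y(s) = (s^2 - 6*s - 26)/(s^3 - 8*s^2 - 3*s - 54)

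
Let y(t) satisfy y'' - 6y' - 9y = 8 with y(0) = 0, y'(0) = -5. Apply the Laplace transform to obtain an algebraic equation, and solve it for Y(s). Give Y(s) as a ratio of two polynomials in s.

Y(s) = (-5*s + 8)/(s^3 - 6*s^2 - 9*s)

Apply the Laplace transform to the equation.
Using L{y''} = s^2 Y - s·y(0) - y'(0) and L{y'} = sY - y(0), with y(0) = 0, y'(0) = -5, the left side becomes (s^2 - 6*s - 9)Y - (-5).
The right side is L{8} = 8/s.
So (s^2 - 6*s - 9)Y = 8/s + (-5).
Isolate Y and clear denominators.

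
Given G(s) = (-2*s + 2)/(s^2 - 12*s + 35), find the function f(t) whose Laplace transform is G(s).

f(t) = -6*exp(7*t) + 4*exp(5*t)

Factor the denominator: s^2 - 12*s + 35 = (s - 7)*(s - 5).
Partial fraction decomposition gives [4/(s - 5)] + [-6/(s - 7)].
Invert each term: 4/(s - 5) ↔ 4e^(5t); -6/(s - 7) ↔ -6e^(7t).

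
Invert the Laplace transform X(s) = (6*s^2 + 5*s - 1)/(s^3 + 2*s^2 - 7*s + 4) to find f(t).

f(t) = 2*t*exp(t) + 3*exp(t) + 3*exp(-4*t)

Factor the denominator: s^3 + 2*s^2 - 7*s + 4 = (s - 1)^2*(s + 4).
Partial fraction decomposition gives [3/(s - 1)] + [2/(s - 1)^2] + [3/(s + 4)].
Invert each term: 3/(s - 1) ↔ 3e^(t); 2/(s - 1)^2 ↔ 2t·e^(t); 3/(s + 4) ↔ 3e^(-4t).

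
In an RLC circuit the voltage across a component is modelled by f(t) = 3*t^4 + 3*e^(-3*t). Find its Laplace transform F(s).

By linearity of the Laplace transform, transform each term separately.
(3)·[L{t^4} = 4!/s^5 = 24/s^5]; (3)·[L{e^(-3t)} = 1/(s + 3)].

F(s) = 3/(s + 3) + 72/s^5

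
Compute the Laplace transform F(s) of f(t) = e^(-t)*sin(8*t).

L{sin(8t)} = 8/(s^2 + 64).
By the first shifting theorem, multiplying by e^(-t) replaces s with s + 1.

F(s) = 8/((s + 1)^2 + 64)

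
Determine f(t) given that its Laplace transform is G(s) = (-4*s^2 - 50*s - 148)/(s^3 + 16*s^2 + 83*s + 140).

Factor the denominator: s^3 + 16*s^2 + 83*s + 140 = (s + 4)*(s + 5)*(s + 7).
Partial fraction decomposition gives [1/(s + 7)] + [-1/(s + 5)] + [-4/(s + 4)].
Invert each term: 1/(s + 7) ↔ e^(-7t); -1/(s + 5) ↔ -e^(-5t); -4/(s + 4) ↔ -4e^(-4t).

f(t) = -4*exp(-4*t) - exp(-5*t) + exp(-7*t)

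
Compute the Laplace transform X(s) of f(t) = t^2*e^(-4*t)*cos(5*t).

X(s) = 2*(s + 4)*(s^2 + 8*s - 59)/(s^2 + 8*s + 41)^3

L{cos(5t)} = s/(s^2 + 25).
Multiplying by e^(-4t) shifts s → s + 4, so L{e^(-4*t)*cos(5*t)} = (s + 4)/((s + 4)^2 + 25).
Then apply L{t^2·g(t)} = (-1)^2 d^2/ds^2[G(s)] with G(s) = (s + 4)/((s + 4)^2 + 25):
differentiating 2 times and applying the sign gives 2*(s + 4)*(s^2 + 8*s - 59)/(s^2 + 8*s + 41)^3.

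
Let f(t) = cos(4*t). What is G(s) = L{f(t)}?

G(s) = s/(s^2 + 16)

L{cos(4t)} = s/(s^2 + 16).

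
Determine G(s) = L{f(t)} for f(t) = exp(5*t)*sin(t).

L{sin(t)} = 1/(s^2 + 1).
By the first shifting theorem, multiplying by e^(5t) replaces s with s - 5.

G(s) = 1/((s - 5)^2 + 1)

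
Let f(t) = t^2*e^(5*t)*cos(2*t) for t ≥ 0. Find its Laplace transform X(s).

X(s) = 2*(s - 5)*(s^2 - 10*s + 13)/(s^2 - 10*s + 29)^3

L{cos(2t)} = s/(s^2 + 4).
Multiplying by e^(5t) shifts s → s - 5, so L{e^(5*t)*cos(2*t)} = (s - 5)/((s - 5)^2 + 4).
Then apply L{t^2·g(t)} = (-1)^2 d^2/ds^2[G(s)] with G(s) = (s - 5)/((s - 5)^2 + 4):
differentiating 2 times and applying the sign gives 2*(s - 5)*(s^2 - 10*s + 13)/(s^2 - 10*s + 29)^3.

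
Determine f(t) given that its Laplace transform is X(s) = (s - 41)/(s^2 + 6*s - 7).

Factor the denominator: s^2 + 6*s - 7 = (s - 1)*(s + 7).
Partial fraction decomposition gives [-5/(s - 1)] + [6/(s + 7)].
Invert each term: -5/(s - 1) ↔ -5e^(t); 6/(s + 7) ↔ 6e^(-7t).

f(t) = -5*exp(t) + 6*exp(-7*t)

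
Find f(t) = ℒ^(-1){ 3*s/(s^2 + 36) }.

Since L{cos(6t)} = s/(s^2 + 36), the inverse is cos(6*t), scaled by 3.

f(t) = 3*cos(6*t)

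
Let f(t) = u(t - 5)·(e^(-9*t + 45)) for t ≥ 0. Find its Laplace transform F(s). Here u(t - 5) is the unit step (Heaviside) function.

F(s) = exp(-5*s)/(s + 9)

By the second shifting theorem, L{u(t - c)·g(t - c)} = e^(-cs)·G(s) with c = 5 and G(s) = L{g(t)}.
L{e^(-9t)} = 1/(s + 9).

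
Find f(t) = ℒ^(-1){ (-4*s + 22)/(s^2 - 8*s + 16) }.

Factor the denominator: s^2 - 8*s + 16 = (s - 4)^2.
Partial fraction decomposition gives [-4/(s - 4)] + [6/(s - 4)^2].
Invert each term: -4/(s - 4) ↔ -4e^(4t); 6/(s - 4)^2 ↔ 6t·e^(4t).

f(t) = 6*t*exp(4*t) - 4*exp(4*t)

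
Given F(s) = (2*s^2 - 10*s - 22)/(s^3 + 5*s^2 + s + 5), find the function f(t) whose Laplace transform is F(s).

f(t) = -5*sin(t) - cos(t) + 3*exp(-5*t)

Factor the denominator: s^3 + 5*s^2 + s + 5 = (s + 5)*(s^2 + 1).
Partial fraction decomposition gives [3/(s + 5)] + [-s/(s^2 + 1)] + [-5/(s^2 + 1)].
Invert each term: 3/(s + 5) ↔ 3e^(-5t); -1·s/(s^2 + 1) ↔ -cos(t); -5·1/(s^2 + 1) ↔ -5sin(t).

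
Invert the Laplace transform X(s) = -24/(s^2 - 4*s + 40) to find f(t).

Rewrite the denominator: s^2 - 4*s + 40 = (s - 2)^2 + 36.
The form in (s - 2) signals a first-shifting-theorem factor e^(2t).
Since L{sin(6t)} = 6/(s^2 + 36), the inverse is exp(2*t)*sin(6*t), scaled by -4.

f(t) = -4*exp(2*t)*sin(6*t)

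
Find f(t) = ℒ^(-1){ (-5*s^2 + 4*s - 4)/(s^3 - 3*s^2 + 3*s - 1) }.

Factor the denominator: s^3 - 3*s^2 + 3*s - 1 = (s - 1)^3.
Partial fraction decomposition gives [-5/(s - 1)] + [-6/(s - 1)^2] + [-5/(s - 1)^3].
Invert each term: -5/(s - 1) ↔ -5e^(t); -6/(s - 1)^2 ↔ -6t·e^(t); -5/(s - 1)^3 ↔ (-5/2)t^2·e^(t).

f(t) = -5*t^2*exp(t)/2 - 6*t*exp(t) - 5*exp(t)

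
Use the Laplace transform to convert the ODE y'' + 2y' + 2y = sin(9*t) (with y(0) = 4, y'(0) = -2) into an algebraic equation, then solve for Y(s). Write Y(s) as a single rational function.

Y(s) = (4*s^3 + 6*s^2 + 324*s + 495)/(s^4 + 2*s^3 + 83*s^2 + 162*s + 162)

Laplace-transform each side.
Using L{y''} = s^2 Y - s·y(0) - y'(0) and L{y'} = sY - y(0), with y(0) = 4, y'(0) = -2, the left side becomes (s^2 + 2*s + 2)Y - (4*s + 6).
The right side is L{sin(9*t)} = 9/(s^2 + 81).
So (s^2 + 2*s + 2)Y = 9/(s^2 + 81) + (4*s + 6).
Isolate Y and clear denominators.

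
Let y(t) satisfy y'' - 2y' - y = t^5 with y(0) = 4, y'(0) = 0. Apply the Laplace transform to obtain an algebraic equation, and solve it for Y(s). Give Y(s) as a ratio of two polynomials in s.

Y(s) = (4*s^7 - 8*s^6 + 120)/(s^8 - 2*s^7 - s^6)

Laplace-transform each side.
The derivative rules (L{y''} = s^2 Y - s·y(0) - y'(0) and L{y'} = sY - y(0), with y(0) = 4, y'(0) = 0) turn the left side into (s^2 - 2*s - 1)Y - (4*s - 8).
The right side is L{t^5} = 120/s^6.
So (s^2 - 2*s - 1)Y = 120/s^6 + (4*s - 8).
Solve for Y(s) and write it as one ratio of polynomials.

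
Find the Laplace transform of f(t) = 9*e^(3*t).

L{9} = 9/s.
By the first shifting theorem, multiplying by e^(3t) replaces s with s - 3.

9/(s - 3)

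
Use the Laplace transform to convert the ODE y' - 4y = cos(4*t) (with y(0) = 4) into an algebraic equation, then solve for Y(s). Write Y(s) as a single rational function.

Y(s) = (4*s^2 + s + 64)/(s^3 - 4*s^2 + 16*s - 64)

Transform both sides with L{·}.
Using L{y'} = sY - y(0) = sY - 4, the left side becomes (s - 4)Y - (4).
The right side is L{cos(4*t)} = s/(s^2 + 16).
So (s - 4)Y = s/(s^2 + 16) + (4).
Solve for Y(s) and write it as one ratio of polynomials.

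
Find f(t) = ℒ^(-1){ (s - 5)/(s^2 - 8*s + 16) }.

Factor the denominator: s^2 - 8*s + 16 = (s - 4)^2.
Partial fraction decomposition gives [1/(s - 4)] + [-1/(s - 4)^2].
Invert each term: 1/(s - 4) ↔ e^(4t); -1/(s - 4)^2 ↔ -t·e^(4t).

f(t) = -t*exp(4*t) + exp(4*t)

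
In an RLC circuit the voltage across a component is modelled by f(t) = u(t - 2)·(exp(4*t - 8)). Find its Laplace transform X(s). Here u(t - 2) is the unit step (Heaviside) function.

X(s) = exp(-2*s)/(s - 4)

By the second shifting theorem, L{u(t - c)·g(t - c)} = e^(-cs)·G(s) with c = 2 and G(s) = L{g(t)}.
L{e^(4t)} = 1/(s - 4).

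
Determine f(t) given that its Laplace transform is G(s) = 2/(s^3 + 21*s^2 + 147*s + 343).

f(t) = t^2*exp(-7*t)

Rewrite the denominator: s^3 + 21*s^2 + 147*s + 343 = (s + 7)^3.
The form in (s + 7) signals a first-shifting-theorem factor e^(-7t).
Since L{t^2} = 2!/s^3 = 2/s^3, the inverse is t^2*exp(-7*t).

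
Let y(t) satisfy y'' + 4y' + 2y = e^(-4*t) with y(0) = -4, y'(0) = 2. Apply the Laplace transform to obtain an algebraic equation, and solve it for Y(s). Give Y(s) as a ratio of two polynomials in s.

Take the Laplace transform of both sides.
With L{y''} = s^2 Y - s·y(0) - y'(0) and L{y'} = sY - y(0), with y(0) = -4, y'(0) = 2: the LHS transforms to (s^2 + 4*s + 2)Y - (-4*s - 14).
The right side is L{e^(-4*t)} = 1/(s + 4).
So (s^2 + 4*s + 2)Y = 1/(s + 4) + (-4*s - 14).
Solve for Y(s) and write it as one ratio of polynomials.

Y(s) = (-4*s^2 - 30*s - 55)/(s^3 + 8*s^2 + 18*s + 8)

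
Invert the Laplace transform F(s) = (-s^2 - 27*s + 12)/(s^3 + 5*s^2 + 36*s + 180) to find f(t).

Factor the denominator: s^3 + 5*s^2 + 36*s + 180 = (s + 5)*(s^2 + 36).
Partial fraction decomposition gives [2/(s + 5)] + [-3*s/(s^2 + 36)] + [-12/(s^2 + 36)].
Invert each term: 2/(s + 5) ↔ 2e^(-5t); -3·s/(s^2 + 36) ↔ -3cos(6t); -2·6/(s^2 + 36) ↔ -2sin(6t).

f(t) = -2*sin(6*t) - 3*cos(6*t) + 2*exp(-5*t)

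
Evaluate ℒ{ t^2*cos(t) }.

2*s*(s^2 - 3)/(s^2 + 1)^3

L{cos(t)} = s/(s^2 + 1).
Then apply L{t^2·g(t)} = (-1)^2 d^2/ds^2[H(s)] with H(s) = s/(s^2 + 1):
differentiating 2 times and applying the sign gives 2*s*(s^2 - 3)/(s^2 + 1)^3.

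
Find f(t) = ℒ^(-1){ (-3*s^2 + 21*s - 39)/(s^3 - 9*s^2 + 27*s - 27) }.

Factor the denominator: s^3 - 9*s^2 + 27*s - 27 = (s - 3)^3.
Partial fraction decomposition gives [-3/(s - 3)] + [3/(s - 3)^2] + [-3/(s - 3)^3].
Invert each term: -3/(s - 3) ↔ -3e^(3t); 3/(s - 3)^2 ↔ 3t·e^(3t); -3/(s - 3)^3 ↔ (-3/2)t^2·e^(3t).

f(t) = -3*t^2*exp(3*t)/2 + 3*t*exp(3*t) - 3*exp(3*t)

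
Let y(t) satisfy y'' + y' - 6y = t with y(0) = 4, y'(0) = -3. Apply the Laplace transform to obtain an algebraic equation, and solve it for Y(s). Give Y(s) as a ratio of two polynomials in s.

Y(s) = (4*s^3 + s^2 + 1)/(s^4 + s^3 - 6*s^2)

Take the Laplace transform of both sides.
The derivative rules (L{y''} = s^2 Y - s·y(0) - y'(0) and L{y'} = sY - y(0), with y(0) = 4, y'(0) = -3) turn the left side into (s^2 + s - 6)Y - (4*s + 1).
The right side is L{t} = s^(-2).
So (s^2 + s - 6)Y = s^(-2) + (4*s + 1).
Isolate Y and clear denominators.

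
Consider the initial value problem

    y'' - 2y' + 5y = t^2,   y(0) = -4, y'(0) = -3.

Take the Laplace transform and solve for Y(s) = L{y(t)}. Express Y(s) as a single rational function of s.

Y(s) = (-4*s^4 + 5*s^3 + 2)/(s^5 - 2*s^4 + 5*s^3)

Apply the Laplace transform to the equation.
The derivative rules (L{y''} = s^2 Y - s·y(0) - y'(0) and L{y'} = sY - y(0), with y(0) = -4, y'(0) = -3) turn the left side into (s^2 - 2*s + 5)Y - (-4*s + 5).
The right side is L{t^2} = 2/s^3.
So (s^2 - 2*s + 5)Y = 2/s^3 + (-4*s + 5).
Isolate Y and clear denominators.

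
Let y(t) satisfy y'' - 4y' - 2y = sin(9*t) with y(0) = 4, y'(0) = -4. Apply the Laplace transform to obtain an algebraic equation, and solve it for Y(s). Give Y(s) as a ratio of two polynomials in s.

Y(s) = (4*s^3 - 20*s^2 + 324*s - 1611)/(s^4 - 4*s^3 + 79*s^2 - 324*s - 162)

Transform both sides with L{·}.
With L{y''} = s^2 Y - s·y(0) - y'(0) and L{y'} = sY - y(0), with y(0) = 4, y'(0) = -4: the LHS transforms to (s^2 - 4*s - 2)Y - (4*s - 20).
The right side is L{sin(9*t)} = 9/(s^2 + 81).
So (s^2 - 4*s - 2)Y = 9/(s^2 + 81) + (4*s - 20).
Divide through and combine into a single rational function.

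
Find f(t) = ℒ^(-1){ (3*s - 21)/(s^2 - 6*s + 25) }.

f(t) = -3*exp(3*t)*sin(4*t) + 3*exp(3*t)*cos(4*t)

Complete the square in the denominator: s^2 - 6*s + 25 = (s - 3)^2 + 4^2.
Split the numerator to match: 3*s - 21 = 3·(s - 3) - 3·4.
Invert each term: 3·(s - 3)/((s - 3)^2 + 16) ↔ 3e^(3t)cos(4t); -3·4/((s - 3)^2 + 16) ↔ -3e^(3t)sin(4t).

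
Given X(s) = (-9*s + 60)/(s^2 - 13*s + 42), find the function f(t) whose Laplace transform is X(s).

Factor the denominator: s^2 - 13*s + 42 = (s - 7)*(s - 6).
Partial fraction decomposition gives [-3/(s - 7)] + [-6/(s - 6)].
Invert each term: -3/(s - 7) ↔ -3e^(7t); -6/(s - 6) ↔ -6e^(6t).

f(t) = -3*exp(7*t) - 6*exp(6*t)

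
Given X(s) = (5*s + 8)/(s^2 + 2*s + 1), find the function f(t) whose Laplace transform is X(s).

Factor the denominator: s^2 + 2*s + 1 = (s + 1)^2.
Partial fraction decomposition gives [5/(s + 1)] + [3/(s + 1)^2].
Invert each term: 5/(s + 1) ↔ 5e^(-t); 3/(s + 1)^2 ↔ 3t·e^(-t).

f(t) = 3*t*exp(-t) + 5*exp(-t)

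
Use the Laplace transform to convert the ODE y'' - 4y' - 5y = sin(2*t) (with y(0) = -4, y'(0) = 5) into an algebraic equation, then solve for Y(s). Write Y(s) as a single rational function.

Laplace-transform each side.
With L{y''} = s^2 Y - s·y(0) - y'(0) and L{y'} = sY - y(0), with y(0) = -4, y'(0) = 5: the LHS transforms to (s^2 - 4*s - 5)Y - (-4*s + 21).
The right side is L{sin(2*t)} = 2/(s^2 + 4).
So (s^2 - 4*s - 5)Y = 2/(s^2 + 4) + (-4*s + 21).
Isolate Y and clear denominators.

Y(s) = (-4*s^3 + 21*s^2 - 16*s + 86)/(s^4 - 4*s^3 - s^2 - 16*s - 20)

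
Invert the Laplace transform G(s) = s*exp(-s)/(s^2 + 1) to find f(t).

f(t) = Heaviside(t - 1)*(cos(t - 1))

The factor e^(-s) signals a time shift by c = 1 (second shifting theorem).
L{cos(t)} = s/(s^2 + 1), so L^-1{s/(s^2 + 1)} = cos(t).
Hence the inverse is u(t - 1) times that function evaluated at t - 1.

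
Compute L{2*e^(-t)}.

L{2} = 2/s.
By the first shifting theorem, multiplying by e^(-t) replaces s with s + 1.

2/(s + 1)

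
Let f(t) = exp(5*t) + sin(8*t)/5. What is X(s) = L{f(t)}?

The transform is linear, so treat each term independently.
L{e^(5t)} = 1/(s - 5); (1/5)·[L{sin(8t)} = 8/(s^2 + 64)].

X(s) = 8/(5*(s^2 + 64)) + 1/(s - 5)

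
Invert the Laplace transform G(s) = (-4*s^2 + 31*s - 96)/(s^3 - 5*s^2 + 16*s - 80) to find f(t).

Factor the denominator: s^3 - 5*s^2 + 16*s - 80 = (s - 5)*(s^2 + 16).
Partial fraction decomposition gives [-1/(s - 5)] + [-3*s/(s^2 + 16)] + [16/(s^2 + 16)].
Invert each term: -1/(s - 5) ↔ -e^(5t); -3·s/(s^2 + 16) ↔ -3cos(4t); 4·4/(s^2 + 16) ↔ 4sin(4t).

f(t) = -exp(5*t) + 4*sin(4*t) - 3*cos(4*t)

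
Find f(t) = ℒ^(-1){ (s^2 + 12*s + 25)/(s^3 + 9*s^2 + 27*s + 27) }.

f(t) = -t^2*exp(-3*t) + 6*t*exp(-3*t) + exp(-3*t)

Factor the denominator: s^3 + 9*s^2 + 27*s + 27 = (s + 3)^3.
Partial fraction decomposition gives [1/(s + 3)] + [6/(s + 3)^2] + [-2/(s + 3)^3].
Invert each term: 1/(s + 3) ↔ e^(-3t); 6/(s + 3)^2 ↔ 6t·e^(-3t); -2/(s + 3)^3 ↔ (-1)t^2·e^(-3t).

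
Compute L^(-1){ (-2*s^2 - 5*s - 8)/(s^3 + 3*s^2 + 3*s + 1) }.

Factor the denominator: s^3 + 3*s^2 + 3*s + 1 = (s + 1)^3.
Partial fraction decomposition gives [-2/(s + 1)] + [-1/(s + 1)^2] + [-5/(s + 1)^3].
Invert each term: -2/(s + 1) ↔ -2e^(-t); -1/(s + 1)^2 ↔ -t·e^(-t); -5/(s + 1)^3 ↔ (-5/2)t^2·e^(-t).

-5*t^2*exp(-t)/2 - t*exp(-t) - 2*exp(-t)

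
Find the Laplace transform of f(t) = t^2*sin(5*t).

L{sin(5t)} = 5/(s^2 + 25).
Then apply L{t^2·g(t)} = (-1)^2 d^2/ds^2[H(s)] with H(s) = 5/(s^2 + 25):
differentiating 2 times and applying the sign gives 10*(3*s^2 - 25)/(s^2 + 25)^3.

10*(3*s^2 - 25)/(s^2 + 25)^3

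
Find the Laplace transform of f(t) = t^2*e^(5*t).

L{e^(5t)} = 1/(s - 5).
Then apply L{t^2·g(t)} = (-1)^2 d^2/ds^2[G(s)] with G(s) = 1/(s - 5):
differentiating 2 times and applying the sign gives 2/(s - 5)^3.

2/(s - 5)^3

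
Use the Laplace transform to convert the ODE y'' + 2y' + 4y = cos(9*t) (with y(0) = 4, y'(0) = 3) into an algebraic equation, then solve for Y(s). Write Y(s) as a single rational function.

Take the Laplace transform of both sides.
Using L{y''} = s^2 Y - s·y(0) - y'(0) and L{y'} = sY - y(0), with y(0) = 4, y'(0) = 3, the left side becomes (s^2 + 2*s + 4)Y - (4*s + 11).
The right side is L{cos(9*t)} = s/(s^2 + 81).
So (s^2 + 2*s + 4)Y = s/(s^2 + 81) + (4*s + 11).
Solve for Y(s) and write it as one ratio of polynomials.

Y(s) = (4*s^3 + 11*s^2 + 325*s + 891)/(s^4 + 2*s^3 + 85*s^2 + 162*s + 324)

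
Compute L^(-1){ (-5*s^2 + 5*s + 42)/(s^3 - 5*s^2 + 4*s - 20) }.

Factor the denominator: s^3 - 5*s^2 + 4*s - 20 = (s - 5)*(s^2 + 4).
Partial fraction decomposition gives [-2/(s - 5)] + [-3*s/(s^2 + 4)] + [-10/(s^2 + 4)].
Invert each term: -2/(s - 5) ↔ -2e^(5t); -3·s/(s^2 + 4) ↔ -3cos(2t); -5·2/(s^2 + 4) ↔ -5sin(2t).

-2*exp(5*t) - 5*sin(2*t) - 3*cos(2*t)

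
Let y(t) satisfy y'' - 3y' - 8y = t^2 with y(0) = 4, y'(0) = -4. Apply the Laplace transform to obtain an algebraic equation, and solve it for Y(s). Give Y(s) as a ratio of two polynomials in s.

Y(s) = (4*s^4 - 16*s^3 + 2)/(s^5 - 3*s^4 - 8*s^3)

Apply the Laplace transform to the equation.
With L{y''} = s^2 Y - s·y(0) - y'(0) and L{y'} = sY - y(0), with y(0) = 4, y'(0) = -4: the LHS transforms to (s^2 - 3*s - 8)Y - (4*s - 16).
The right side is L{t^2} = 2/s^3.
So (s^2 - 3*s - 8)Y = 2/s^3 + (4*s - 16).
Divide through and combine into a single rational function.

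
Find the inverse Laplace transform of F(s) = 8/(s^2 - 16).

Since L{sinh(4t)} = 4/(s^2 - 16), the inverse is sinh(4*t), scaled by 2.

2*sinh(4*t)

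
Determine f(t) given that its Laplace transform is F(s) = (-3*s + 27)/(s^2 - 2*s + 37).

Complete the square in the denominator: s^2 - 2*s + 37 = (s - 1)^2 + 6^2.
Split the numerator to match: -3*s + 27 = -3·(s - 1) + 4·6.
Invert each term: -3·(s - 1)/((s - 1)^2 + 36) ↔ -3e^(t)cos(6t); 4·6/((s - 1)^2 + 36) ↔ 4e^(t)sin(6t).

f(t) = 4*exp(t)*sin(6*t) - 3*exp(t)*cos(6*t)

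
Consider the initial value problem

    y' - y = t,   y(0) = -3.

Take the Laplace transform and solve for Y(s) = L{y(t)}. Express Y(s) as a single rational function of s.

Transform both sides with L{·}.
The derivative rules (L{y'} = sY - y(0) = sY - (-3)) turn the left side into (s - 1)Y - (-3).
The right side is L{t} = s^(-2).
So (s - 1)Y = s^(-2) + (-3).
Solve for Y(s) and write it as one ratio of polynomials.

Y(s) = (-3*s^2 + 1)/(s^3 - s^2)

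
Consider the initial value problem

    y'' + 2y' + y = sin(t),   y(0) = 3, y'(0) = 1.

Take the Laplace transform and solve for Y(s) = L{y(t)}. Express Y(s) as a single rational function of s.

Transform both sides with L{·}.
The derivative rules (L{y''} = s^2 Y - s·y(0) - y'(0) and L{y'} = sY - y(0), with y(0) = 3, y'(0) = 1) turn the left side into (s^2 + 2*s + 1)Y - (3*s + 7).
The right side is L{sin(t)} = 1/(s^2 + 1).
So (s^2 + 2*s + 1)Y = 1/(s^2 + 1) + (3*s + 7).
Solve for Y(s) and write it as one ratio of polynomials.

Y(s) = (3*s^3 + 7*s^2 + 3*s + 8)/(s^4 + 2*s^3 + 2*s^2 + 2*s + 1)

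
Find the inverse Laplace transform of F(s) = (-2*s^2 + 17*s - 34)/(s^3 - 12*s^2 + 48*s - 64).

t^2*exp(4*t) + t*exp(4*t) - 2*exp(4*t)

Factor the denominator: s^3 - 12*s^2 + 48*s - 64 = (s - 4)^3.
Partial fraction decomposition gives [-2/(s - 4)] + [(s - 4)^(-2)] + [2/(s - 4)^3].
Invert each term: -2/(s - 4) ↔ -2e^(4t); 1/(s - 4)^2 ↔ t·e^(4t); 2/(s - 4)^3 ↔ (1)t^2·e^(4t).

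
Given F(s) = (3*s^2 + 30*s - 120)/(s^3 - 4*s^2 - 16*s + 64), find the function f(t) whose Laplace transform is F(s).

Factor the denominator: s^3 - 4*s^2 - 16*s + 64 = (s - 4)^2*(s + 4).
Partial fraction decomposition gives [6/(s - 4)] + [6/(s - 4)^2] + [-3/(s + 4)].
Invert each term: 6/(s - 4) ↔ 6e^(4t); 6/(s - 4)^2 ↔ 6t·e^(4t); -3/(s + 4) ↔ -3e^(-4t).

f(t) = 6*t*exp(4*t) + 6*exp(4*t) - 3*exp(-4*t)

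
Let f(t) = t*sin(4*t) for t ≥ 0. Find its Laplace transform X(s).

X(s) = 8*s/(s^2 + 16)^2

L{sin(4t)} = 4/(s^2 + 16).
Then apply L{t·g(t)} = -d/ds[G(s)] with G(s) = 4/(s^2 + 16):
differentiating 1 time and applying the sign gives 8*s/(s^2 + 16)^2.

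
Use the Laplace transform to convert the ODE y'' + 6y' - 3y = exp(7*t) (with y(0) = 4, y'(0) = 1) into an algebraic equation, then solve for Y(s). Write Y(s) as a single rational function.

Y(s) = (4*s^2 - 3*s - 174)/(s^3 - s^2 - 45*s + 21)

Take the Laplace transform of both sides.
Using L{y''} = s^2 Y - s·y(0) - y'(0) and L{y'} = sY - y(0), with y(0) = 4, y'(0) = 1, the left side becomes (s^2 + 6*s - 3)Y - (4*s + 25).
The right side is L{exp(7*t)} = 1/(s - 7).
So (s^2 + 6*s - 3)Y = 1/(s - 7) + (4*s + 25).
Isolate Y and clear denominators.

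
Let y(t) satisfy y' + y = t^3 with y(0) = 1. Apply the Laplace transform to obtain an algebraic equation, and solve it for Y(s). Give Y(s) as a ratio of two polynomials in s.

Y(s) = (s^4 + 6)/(s^5 + s^4)

Take the Laplace transform of both sides.
The derivative rules (L{y'} = sY - y(0) = sY - 1) turn the left side into (s + 1)Y - (1).
The right side is L{t^3} = 6/s^4.
So (s + 1)Y = 6/s^4 + (1).
Solve for Y(s) and write it as one ratio of polynomials.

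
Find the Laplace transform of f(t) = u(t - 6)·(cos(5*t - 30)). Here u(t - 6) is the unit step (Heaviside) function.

By the second shifting theorem, L{u(t - c)·g(t - c)} = e^(-cs)·G(s) with c = 6 and G(s) = L{g(t)}.
L{cos(5t)} = s/(s^2 + 25).

s*exp(-6*s)/(s^2 + 25)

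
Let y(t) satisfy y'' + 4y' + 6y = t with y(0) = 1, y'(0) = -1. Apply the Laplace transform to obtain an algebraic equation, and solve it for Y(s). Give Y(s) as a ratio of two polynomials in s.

Apply the Laplace transform to the equation.
Using L{y''} = s^2 Y - s·y(0) - y'(0) and L{y'} = sY - y(0), with y(0) = 1, y'(0) = -1, the left side becomes (s^2 + 4*s + 6)Y - (s + 3).
The right side is L{t} = s^(-2).
So (s^2 + 4*s + 6)Y = s^(-2) + (s + 3).
Isolate Y and clear denominators.

Y(s) = (s^3 + 3*s^2 + 1)/(s^4 + 4*s^3 + 6*s^2)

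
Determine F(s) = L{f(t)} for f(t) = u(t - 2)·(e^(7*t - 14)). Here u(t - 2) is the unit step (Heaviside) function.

F(s) = exp(-2*s)/(s - 7)

By the second shifting theorem, L{u(t - c)·g(t - c)} = e^(-cs)·G(s) with c = 2 and G(s) = L{g(t)}.
L{e^(7t)} = 1/(s - 7).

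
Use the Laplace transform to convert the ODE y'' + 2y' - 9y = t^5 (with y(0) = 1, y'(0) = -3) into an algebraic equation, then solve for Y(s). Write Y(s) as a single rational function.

Y(s) = (s^7 - s^6 + 120)/(s^8 + 2*s^7 - 9*s^6)

Laplace-transform each side.
The derivative rules (L{y''} = s^2 Y - s·y(0) - y'(0) and L{y'} = sY - y(0), with y(0) = 1, y'(0) = -3) turn the left side into (s^2 + 2*s - 9)Y - (s - 1).
The right side is L{t^5} = 120/s^6.
So (s^2 + 2*s - 9)Y = 120/s^6 + (s - 1).
Isolate Y and clear denominators.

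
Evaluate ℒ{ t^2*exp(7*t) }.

L{e^(7t)} = 1/(s - 7).
Then apply L{t^2·g(t)} = (-1)^2 d^2/ds^2[G(s)] with G(s) = 1/(s - 7):
differentiating 2 times and applying the sign gives 2/(s - 7)^3.

2/(s - 7)^3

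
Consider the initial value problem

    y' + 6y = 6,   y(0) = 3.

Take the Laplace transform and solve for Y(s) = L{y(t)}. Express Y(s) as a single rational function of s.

Y(s) = (3*s + 6)/(s^2 + 6*s)

Transform both sides with L{·}.
With L{y'} = sY - y(0) = sY - 3: the LHS transforms to (s + 6)Y - (3).
The right side is L{6} = 6/s.
So (s + 6)Y = 6/s + (3).
Divide through and combine into a single rational function.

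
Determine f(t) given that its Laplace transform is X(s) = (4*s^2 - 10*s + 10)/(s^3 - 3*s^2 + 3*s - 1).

f(t) = 2*t^2*exp(t) - 2*t*exp(t) + 4*exp(t)

Factor the denominator: s^3 - 3*s^2 + 3*s - 1 = (s - 1)^3.
Partial fraction decomposition gives [4/(s - 1)] + [-2/(s - 1)^2] + [4/(s - 1)^3].
Invert each term: 4/(s - 1) ↔ 4e^(t); -2/(s - 1)^2 ↔ -2t·e^(t); 4/(s - 1)^3 ↔ (2)t^2·e^(t).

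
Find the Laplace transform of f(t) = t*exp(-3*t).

(s + 3)^(-2)

L{e^(-3t)} = 1/(s + 3).
Then apply L{t·g(t)} = -d/ds[H(s)] with H(s) = 1/(s + 3):
differentiating 1 time and applying the sign gives (s + 3)^(-2).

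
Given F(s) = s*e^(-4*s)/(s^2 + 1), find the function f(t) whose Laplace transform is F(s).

f(t) = Heaviside(t - 4)*(cos(t - 4))

The factor e^(-4s) signals a time shift by c = 4 (second shifting theorem).
L{cos(t)} = s/(s^2 + 1), so L^-1{s/(s^2 + 1)} = cos(t).
Hence the inverse is u(t - 4) times that function evaluated at t - 4.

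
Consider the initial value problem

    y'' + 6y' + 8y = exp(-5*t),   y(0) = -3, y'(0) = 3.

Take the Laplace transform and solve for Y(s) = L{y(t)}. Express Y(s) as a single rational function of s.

Apply the Laplace transform to the equation.
The derivative rules (L{y''} = s^2 Y - s·y(0) - y'(0) and L{y'} = sY - y(0), with y(0) = -3, y'(0) = 3) turn the left side into (s^2 + 6*s + 8)Y - (-3*s - 15).
The right side is L{exp(-5*t)} = 1/(s + 5).
So (s^2 + 6*s + 8)Y = 1/(s + 5) + (-3*s - 15).
Solve for Y(s) and write it as one ratio of polynomials.

Y(s) = (-3*s^2 - 30*s - 74)/(s^3 + 11*s^2 + 38*s + 40)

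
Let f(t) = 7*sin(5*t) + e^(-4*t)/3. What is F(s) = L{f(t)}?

F(s) = 35/(s^2 + 25) + 1/(3*(s + 4))

By linearity of the Laplace transform, transform each term separately.
(7)·[L{sin(5t)} = 5/(s^2 + 25)]; (1/3)·[L{e^(-4t)} = 1/(s + 4)].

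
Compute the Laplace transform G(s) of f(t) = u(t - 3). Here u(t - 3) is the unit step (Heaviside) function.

G(s) = exp(-3*s)/s

By the second shifting theorem, L{u(t - c)·g(t - c)} = e^(-cs)·H(s) with c = 3 and H(s) = L{g(t)}.
L{1} = 1/s.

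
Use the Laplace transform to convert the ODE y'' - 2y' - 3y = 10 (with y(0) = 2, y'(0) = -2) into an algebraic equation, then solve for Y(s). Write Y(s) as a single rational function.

Take the Laplace transform of both sides.
The derivative rules (L{y''} = s^2 Y - s·y(0) - y'(0) and L{y'} = sY - y(0), with y(0) = 2, y'(0) = -2) turn the left side into (s^2 - 2*s - 3)Y - (2*s - 6).
The right side is L{10} = 10/s.
So (s^2 - 2*s - 3)Y = 10/s + (2*s - 6).
Isolate Y and clear denominators.

Y(s) = (2*s^2 - 6*s + 10)/(s^3 - 2*s^2 - 3*s)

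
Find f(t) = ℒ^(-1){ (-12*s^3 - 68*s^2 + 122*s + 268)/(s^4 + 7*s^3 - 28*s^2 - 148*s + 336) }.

f(t) = -5*exp(4*t) - exp(2*t) - 4*exp(-6*t) - 2*exp(-7*t)

Factor the denominator: s^4 + 7*s^3 - 28*s^2 - 148*s + 336 = (s - 4)*(s - 2)*(s + 6)*(s + 7).
Partial fraction decomposition gives [-2/(s + 7)] + [-5/(s - 4)] + [-1/(s - 2)] + [-4/(s + 6)].
Invert each term: -2/(s + 7) ↔ -2e^(-7t); -5/(s - 4) ↔ -5e^(4t); -1/(s - 2) ↔ -e^(2t); -4/(s + 6) ↔ -4e^(-6t).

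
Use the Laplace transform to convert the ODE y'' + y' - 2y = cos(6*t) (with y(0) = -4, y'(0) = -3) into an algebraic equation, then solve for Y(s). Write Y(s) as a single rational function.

Y(s) = (-4*s^3 - 7*s^2 - 143*s - 252)/(s^4 + s^3 + 34*s^2 + 36*s - 72)

Take the Laplace transform of both sides.
With L{y''} = s^2 Y - s·y(0) - y'(0) and L{y'} = sY - y(0), with y(0) = -4, y'(0) = -3: the LHS transforms to (s^2 + s - 2)Y - (-4*s - 7).
The right side is L{cos(6*t)} = s/(s^2 + 36).
So (s^2 + s - 2)Y = s/(s^2 + 36) + (-4*s - 7).
Divide through and combine into a single rational function.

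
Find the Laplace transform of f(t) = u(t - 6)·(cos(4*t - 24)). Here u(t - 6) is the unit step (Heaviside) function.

By the second shifting theorem, L{u(t - c)·g(t - c)} = e^(-cs)·G(s) with c = 6 and G(s) = L{g(t)}.
L{cos(4t)} = s/(s^2 + 16).

s*exp(-6*s)/(s^2 + 16)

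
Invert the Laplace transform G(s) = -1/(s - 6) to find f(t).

f(t) = -exp(6*t)

Since L{e^(6t)} = 1/(s - 6), the inverse is e^(6*t), scaled by -1.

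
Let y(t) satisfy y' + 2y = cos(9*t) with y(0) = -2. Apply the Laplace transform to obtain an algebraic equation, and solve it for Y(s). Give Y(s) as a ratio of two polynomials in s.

Y(s) = (-2*s^2 + s - 162)/(s^3 + 2*s^2 + 81*s + 162)

Transform both sides with L{·}.
Using L{y'} = sY - y(0) = sY - (-2), the left side becomes (s + 2)Y - (-2).
The right side is L{cos(9*t)} = s/(s^2 + 81).
So (s + 2)Y = s/(s^2 + 81) + (-2).
Solve for Y(s) and write it as one ratio of polynomials.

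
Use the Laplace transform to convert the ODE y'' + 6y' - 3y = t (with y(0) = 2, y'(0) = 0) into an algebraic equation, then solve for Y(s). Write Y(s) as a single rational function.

Y(s) = (2*s^3 + 12*s^2 + 1)/(s^4 + 6*s^3 - 3*s^2)

Laplace-transform each side.
The derivative rules (L{y''} = s^2 Y - s·y(0) - y'(0) and L{y'} = sY - y(0), with y(0) = 2, y'(0) = 0) turn the left side into (s^2 + 6*s - 3)Y - (2*s + 12).
The right side is L{t} = s^(-2).
So (s^2 + 6*s - 3)Y = s^(-2) + (2*s + 12).
Isolate Y and clear denominators.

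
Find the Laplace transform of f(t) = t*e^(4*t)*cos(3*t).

(s - 7)*(s - 1)/(s^2 - 8*s + 25)^2

L{cos(3t)} = s/(s^2 + 9).
Multiplying by e^(4t) shifts s → s - 4, so L{e^(4*t)*cos(3*t)} = (s - 4)/((s - 4)^2 + 9).
Then apply L{t·g(t)} = -d/ds[G(s)] with G(s) = (s - 4)/((s - 4)^2 + 9):
differentiating 1 time and applying the sign gives (s - 7)*(s - 1)/(s^2 - 8*s + 25)^2.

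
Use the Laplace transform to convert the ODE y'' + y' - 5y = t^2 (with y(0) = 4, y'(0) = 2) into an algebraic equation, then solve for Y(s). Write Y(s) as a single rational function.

Y(s) = (4*s^4 + 6*s^3 + 2)/(s^5 + s^4 - 5*s^3)

Transform both sides with L{·}.
With L{y''} = s^2 Y - s·y(0) - y'(0) and L{y'} = sY - y(0), with y(0) = 4, y'(0) = 2: the LHS transforms to (s^2 + s - 5)Y - (4*s + 6).
The right side is L{t^2} = 2/s^3.
So (s^2 + s - 5)Y = 2/s^3 + (4*s + 6).
Divide through and combine into a single rational function.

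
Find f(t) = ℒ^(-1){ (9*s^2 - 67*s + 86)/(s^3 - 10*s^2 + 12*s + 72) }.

f(t) = t*exp(6*t) + 5*exp(6*t) + 4*exp(-2*t)

Factor the denominator: s^3 - 10*s^2 + 12*s + 72 = (s - 6)^2*(s + 2).
Partial fraction decomposition gives [5/(s - 6)] + [(s - 6)^(-2)] + [4/(s + 2)].
Invert each term: 5/(s - 6) ↔ 5e^(6t); 1/(s - 6)^2 ↔ t·e^(6t); 4/(s + 2) ↔ 4e^(-2t).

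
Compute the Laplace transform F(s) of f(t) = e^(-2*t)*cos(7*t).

F(s) = (s + 2)/((s + 2)^2 + 49)

L{cos(7t)} = s/(s^2 + 49).
By the first shifting theorem, multiplying by e^(-2t) replaces s with s + 2.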